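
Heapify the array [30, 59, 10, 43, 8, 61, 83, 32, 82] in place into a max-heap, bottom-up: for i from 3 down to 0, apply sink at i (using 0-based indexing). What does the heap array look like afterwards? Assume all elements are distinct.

[83, 82, 61, 59, 8, 30, 10, 32, 43]

sift down from index 3:
  43 vs larger child 82 at index 8, swap → [30, 59, 10, 82, 8, 61, 83, 32, 43]
sift down from index 2:
  10 vs larger child 83 at index 6, swap → [30, 59, 83, 82, 8, 61, 10, 32, 43]
sift down from index 1:
  59 vs larger child 82 at index 3, swap → [30, 82, 83, 59, 8, 61, 10, 32, 43]
sift down from index 0:
  30 vs larger child 83 at index 2, swap → [83, 82, 30, 59, 8, 61, 10, 32, 43]
  30 vs larger child 61 at index 5, swap → [83, 82, 61, 59, 8, 30, 10, 32, 43]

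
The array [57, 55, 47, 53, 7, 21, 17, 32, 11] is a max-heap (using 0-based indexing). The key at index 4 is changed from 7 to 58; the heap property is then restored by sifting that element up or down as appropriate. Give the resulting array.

set index 4 from 7 to 58 → [57, 55, 47, 53, 58, 21, 17, 32, 11]
58 > parent 55 at index 1, swap → [57, 58, 47, 53, 55, 21, 17, 32, 11]
58 > parent 57 at index 0, swap → [58, 57, 47, 53, 55, 21, 17, 32, 11]

[58, 57, 47, 53, 55, 21, 17, 32, 11]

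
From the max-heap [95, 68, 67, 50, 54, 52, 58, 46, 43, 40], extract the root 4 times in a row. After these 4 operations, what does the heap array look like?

extract-max #1 returns 95:
  remove root 95; move last element 40 to root → [40, 68, 67, 50, 54, 52, 58, 46, 43]
  40 vs larger child 68 at index 1, swap → [68, 40, 67, 50, 54, 52, 58, 46, 43]
  40 vs larger child 54 at index 4, swap → [68, 54, 67, 50, 40, 52, 58, 46, 43]
extract-max #2 returns 68:
  remove root 68; move last element 43 to root → [43, 54, 67, 50, 40, 52, 58, 46]
  43 vs larger child 67 at index 2, swap → [67, 54, 43, 50, 40, 52, 58, 46]
  43 vs larger child 58 at index 6, swap → [67, 54, 58, 50, 40, 52, 43, 46]
extract-max #3 returns 67:
  remove root 67; move last element 46 to root → [46, 54, 58, 50, 40, 52, 43]
  46 vs larger child 58 at index 2, swap → [58, 54, 46, 50, 40, 52, 43]
  46 vs larger child 52 at index 5, swap → [58, 54, 52, 50, 40, 46, 43]
extract-max #4 returns 58:
  remove root 58; move last element 43 to root → [43, 54, 52, 50, 40, 46]
  43 vs larger child 54 at index 1, swap → [54, 43, 52, 50, 40, 46]
  43 vs larger child 50 at index 3, swap → [54, 50, 52, 43, 40, 46]

[54, 50, 52, 43, 40, 46]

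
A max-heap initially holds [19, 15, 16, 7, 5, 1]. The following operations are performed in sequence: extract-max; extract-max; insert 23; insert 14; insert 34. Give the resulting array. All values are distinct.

[34, 15, 23, 5, 7, 1, 14]

extract-max → returns 19:
  remove root 19; move last element 1 to root → [1, 15, 16, 7, 5]
  1 vs larger child 16 at index 2, swap → [16, 15, 1, 7, 5]
extract-max → returns 16:
  remove root 16; move last element 5 to root → [5, 15, 1, 7]
  5 vs larger child 15 at index 1, swap → [15, 5, 1, 7]
  5 vs only child 7 at index 3, swap → [15, 7, 1, 5]
insert 23:
  append 23 at index 4 → [15, 7, 1, 5, 23]
  23 > parent 7 at index 1, swap → [15, 23, 1, 5, 7]
  23 > parent 15 at index 0, swap → [23, 15, 1, 5, 7]
insert 14:
  append 14 at index 5 → [23, 15, 1, 5, 7, 14]
  14 > parent 1 at index 2, swap → [23, 15, 14, 5, 7, 1]
insert 34:
  append 34 at index 6 → [23, 15, 14, 5, 7, 1, 34]
  34 > parent 14 at index 2, swap → [23, 15, 34, 5, 7, 1, 14]
  34 > parent 23 at index 0, swap → [34, 15, 23, 5, 7, 1, 14]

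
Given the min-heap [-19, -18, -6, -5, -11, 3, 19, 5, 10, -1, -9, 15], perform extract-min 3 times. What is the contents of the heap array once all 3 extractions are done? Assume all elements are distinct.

extract-min #1 returns -19:
  remove root -19; move last element 15 to root → [15, -18, -6, -5, -11, 3, 19, 5, 10, -1, -9]
  15 vs smaller child -18 at index 1, swap → [-18, 15, -6, -5, -11, 3, 19, 5, 10, -1, -9]
  15 vs smaller child -11 at index 4, swap → [-18, -11, -6, -5, 15, 3, 19, 5, 10, -1, -9]
  15 vs smaller child -9 at index 10, swap → [-18, -11, -6, -5, -9, 3, 19, 5, 10, -1, 15]
extract-min #2 returns -18:
  remove root -18; move last element 15 to root → [15, -11, -6, -5, -9, 3, 19, 5, 10, -1]
  15 vs smaller child -11 at index 1, swap → [-11, 15, -6, -5, -9, 3, 19, 5, 10, -1]
  15 vs smaller child -9 at index 4, swap → [-11, -9, -6, -5, 15, 3, 19, 5, 10, -1]
  15 vs only child -1 at index 9, swap → [-11, -9, -6, -5, -1, 3, 19, 5, 10, 15]
extract-min #3 returns -11:
  remove root -11; move last element 15 to root → [15, -9, -6, -5, -1, 3, 19, 5, 10]
  15 vs smaller child -9 at index 1, swap → [-9, 15, -6, -5, -1, 3, 19, 5, 10]
  15 vs smaller child -5 at index 3, swap → [-9, -5, -6, 15, -1, 3, 19, 5, 10]
  15 vs smaller child 5 at index 7, swap → [-9, -5, -6, 5, -1, 3, 19, 15, 10]

[-9, -5, -6, 5, -1, 3, 19, 15, 10]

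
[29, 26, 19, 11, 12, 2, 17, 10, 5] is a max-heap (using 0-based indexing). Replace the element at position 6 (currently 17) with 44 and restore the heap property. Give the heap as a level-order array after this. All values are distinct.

[44, 26, 29, 11, 12, 2, 19, 10, 5]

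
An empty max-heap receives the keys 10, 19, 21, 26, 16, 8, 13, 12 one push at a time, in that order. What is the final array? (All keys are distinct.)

Insert 10:
  append 10 at index 0 → [10] (no swap needed)
Insert 19:
  append 19 at index 1 → [10, 19]
  19 > parent 10 at index 0, swap → [19, 10]
Insert 21:
  append 21 at index 2 → [19, 10, 21]
  21 > parent 19 at index 0, swap → [21, 10, 19]
Insert 26:
  append 26 at index 3 → [21, 10, 19, 26]
  26 > parent 10 at index 1, swap → [21, 26, 19, 10]
  26 > parent 21 at index 0, swap → [26, 21, 19, 10]
Insert 16:
  append 16 at index 4 → [26, 21, 19, 10, 16] (no swap needed)
Insert 8:
  append 8 at index 5 → [26, 21, 19, 10, 16, 8] (no swap needed)
Insert 13:
  append 13 at index 6 → [26, 21, 19, 10, 16, 8, 13] (no swap needed)
Insert 12:
  append 12 at index 7 → [26, 21, 19, 10, 16, 8, 13, 12]
  12 > parent 10 at index 3, swap → [26, 21, 19, 12, 16, 8, 13, 10]

[26, 21, 19, 12, 16, 8, 13, 10]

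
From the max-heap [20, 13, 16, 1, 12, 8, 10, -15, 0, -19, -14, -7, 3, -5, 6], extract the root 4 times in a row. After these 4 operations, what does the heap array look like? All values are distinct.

[10, 3, 8, 1, -5, -7, 6, -15, 0, -19, -14]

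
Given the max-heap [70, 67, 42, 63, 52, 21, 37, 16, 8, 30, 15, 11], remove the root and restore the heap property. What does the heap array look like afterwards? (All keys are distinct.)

[67, 63, 42, 16, 52, 21, 37, 11, 8, 30, 15]

remove root 70; move last element 11 to root → [11, 67, 42, 63, 52, 21, 37, 16, 8, 30, 15]
11 vs larger child 67 at index 1, swap → [67, 11, 42, 63, 52, 21, 37, 16, 8, 30, 15]
11 vs larger child 63 at index 3, swap → [67, 63, 42, 11, 52, 21, 37, 16, 8, 30, 15]
11 vs larger child 16 at index 7, swap → [67, 63, 42, 16, 52, 21, 37, 11, 8, 30, 15]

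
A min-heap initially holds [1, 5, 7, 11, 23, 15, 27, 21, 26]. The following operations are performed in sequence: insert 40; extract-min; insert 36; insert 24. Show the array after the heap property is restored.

[5, 11, 7, 21, 23, 15, 27, 40, 26, 36, 24]

insert 40:
  append 40 at index 9 → [1, 5, 7, 11, 23, 15, 27, 21, 26, 40] (no swap needed)
extract-min → returns 1:
  remove root 1; move last element 40 to root → [40, 5, 7, 11, 23, 15, 27, 21, 26]
  40 vs smaller child 5 at index 1, swap → [5, 40, 7, 11, 23, 15, 27, 21, 26]
  40 vs smaller child 11 at index 3, swap → [5, 11, 7, 40, 23, 15, 27, 21, 26]
  40 vs smaller child 21 at index 7, swap → [5, 11, 7, 21, 23, 15, 27, 40, 26]
insert 36:
  append 36 at index 9 → [5, 11, 7, 21, 23, 15, 27, 40, 26, 36] (no swap needed)
insert 24:
  append 24 at index 10 → [5, 11, 7, 21, 23, 15, 27, 40, 26, 36, 24] (no swap needed)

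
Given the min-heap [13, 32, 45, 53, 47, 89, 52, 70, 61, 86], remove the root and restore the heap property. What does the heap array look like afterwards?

[32, 47, 45, 53, 86, 89, 52, 70, 61]

remove root 13; move last element 86 to root → [86, 32, 45, 53, 47, 89, 52, 70, 61]
86 vs smaller child 32 at index 1, swap → [32, 86, 45, 53, 47, 89, 52, 70, 61]
86 vs smaller child 47 at index 4, swap → [32, 47, 45, 53, 86, 89, 52, 70, 61]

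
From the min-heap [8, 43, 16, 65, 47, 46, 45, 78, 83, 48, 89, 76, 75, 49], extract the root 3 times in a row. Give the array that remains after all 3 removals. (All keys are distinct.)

extract-min #1 returns 8:
  remove root 8; move last element 49 to root → [49, 43, 16, 65, 47, 46, 45, 78, 83, 48, 89, 76, 75]
  49 vs smaller child 16 at index 2, swap → [16, 43, 49, 65, 47, 46, 45, 78, 83, 48, 89, 76, 75]
  49 vs smaller child 45 at index 6, swap → [16, 43, 45, 65, 47, 46, 49, 78, 83, 48, 89, 76, 75]
extract-min #2 returns 16:
  remove root 16; move last element 75 to root → [75, 43, 45, 65, 47, 46, 49, 78, 83, 48, 89, 76]
  75 vs smaller child 43 at index 1, swap → [43, 75, 45, 65, 47, 46, 49, 78, 83, 48, 89, 76]
  75 vs smaller child 47 at index 4, swap → [43, 47, 45, 65, 75, 46, 49, 78, 83, 48, 89, 76]
  75 vs smaller child 48 at index 9, swap → [43, 47, 45, 65, 48, 46, 49, 78, 83, 75, 89, 76]
extract-min #3 returns 43:
  remove root 43; move last element 76 to root → [76, 47, 45, 65, 48, 46, 49, 78, 83, 75, 89]
  76 vs smaller child 45 at index 2, swap → [45, 47, 76, 65, 48, 46, 49, 78, 83, 75, 89]
  76 vs smaller child 46 at index 5, swap → [45, 47, 46, 65, 48, 76, 49, 78, 83, 75, 89]

[45, 47, 46, 65, 48, 76, 49, 78, 83, 75, 89]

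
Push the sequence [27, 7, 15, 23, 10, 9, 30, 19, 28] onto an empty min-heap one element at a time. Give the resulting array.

Insert 27:
  append 27 at index 0 → [27] (no swap needed)
Insert 7:
  append 7 at index 1 → [27, 7]
  7 < parent 27 at index 0, swap → [7, 27]
Insert 15:
  append 15 at index 2 → [7, 27, 15] (no swap needed)
Insert 23:
  append 23 at index 3 → [7, 27, 15, 23]
  23 < parent 27 at index 1, swap → [7, 23, 15, 27]
Insert 10:
  append 10 at index 4 → [7, 23, 15, 27, 10]
  10 < parent 23 at index 1, swap → [7, 10, 15, 27, 23]
Insert 9:
  append 9 at index 5 → [7, 10, 15, 27, 23, 9]
  9 < parent 15 at index 2, swap → [7, 10, 9, 27, 23, 15]
Insert 30:
  append 30 at index 6 → [7, 10, 9, 27, 23, 15, 30] (no swap needed)
Insert 19:
  append 19 at index 7 → [7, 10, 9, 27, 23, 15, 30, 19]
  19 < parent 27 at index 3, swap → [7, 10, 9, 19, 23, 15, 30, 27]
Insert 28:
  append 28 at index 8 → [7, 10, 9, 19, 23, 15, 30, 27, 28] (no swap needed)

[7, 10, 9, 19, 23, 15, 30, 27, 28]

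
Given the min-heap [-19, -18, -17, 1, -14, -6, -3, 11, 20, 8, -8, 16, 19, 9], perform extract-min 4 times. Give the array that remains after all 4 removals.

extract-min #1 returns -19:
  remove root -19; move last element 9 to root → [9, -18, -17, 1, -14, -6, -3, 11, 20, 8, -8, 16, 19]
  9 vs smaller child -18 at index 1, swap → [-18, 9, -17, 1, -14, -6, -3, 11, 20, 8, -8, 16, 19]
  9 vs smaller child -14 at index 4, swap → [-18, -14, -17, 1, 9, -6, -3, 11, 20, 8, -8, 16, 19]
  9 vs smaller child -8 at index 10, swap → [-18, -14, -17, 1, -8, -6, -3, 11, 20, 8, 9, 16, 19]
extract-min #2 returns -18:
  remove root -18; move last element 19 to root → [19, -14, -17, 1, -8, -6, -3, 11, 20, 8, 9, 16]
  19 vs smaller child -17 at index 2, swap → [-17, -14, 19, 1, -8, -6, -3, 11, 20, 8, 9, 16]
  19 vs smaller child -6 at index 5, swap → [-17, -14, -6, 1, -8, 19, -3, 11, 20, 8, 9, 16]
  19 vs only child 16 at index 11, swap → [-17, -14, -6, 1, -8, 16, -3, 11, 20, 8, 9, 19]
extract-min #3 returns -17:
  remove root -17; move last element 19 to root → [19, -14, -6, 1, -8, 16, -3, 11, 20, 8, 9]
  19 vs smaller child -14 at index 1, swap → [-14, 19, -6, 1, -8, 16, -3, 11, 20, 8, 9]
  19 vs smaller child -8 at index 4, swap → [-14, -8, -6, 1, 19, 16, -3, 11, 20, 8, 9]
  19 vs smaller child 8 at index 9, swap → [-14, -8, -6, 1, 8, 16, -3, 11, 20, 19, 9]
extract-min #4 returns -14:
  remove root -14; move last element 9 to root → [9, -8, -6, 1, 8, 16, -3, 11, 20, 19]
  9 vs smaller child -8 at index 1, swap → [-8, 9, -6, 1, 8, 16, -3, 11, 20, 19]
  9 vs smaller child 1 at index 3, swap → [-8, 1, -6, 9, 8, 16, -3, 11, 20, 19]

[-8, 1, -6, 9, 8, 16, -3, 11, 20, 19]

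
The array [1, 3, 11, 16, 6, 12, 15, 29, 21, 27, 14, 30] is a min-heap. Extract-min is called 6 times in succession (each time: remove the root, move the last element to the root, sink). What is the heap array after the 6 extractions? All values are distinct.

extract-min #1 returns 1:
  remove root 1; move last element 30 to root → [30, 3, 11, 16, 6, 12, 15, 29, 21, 27, 14]
  30 vs smaller child 3 at index 1, swap → [3, 30, 11, 16, 6, 12, 15, 29, 21, 27, 14]
  30 vs smaller child 6 at index 4, swap → [3, 6, 11, 16, 30, 12, 15, 29, 21, 27, 14]
  30 vs smaller child 14 at index 10, swap → [3, 6, 11, 16, 14, 12, 15, 29, 21, 27, 30]
extract-min #2 returns 3:
  remove root 3; move last element 30 to root → [30, 6, 11, 16, 14, 12, 15, 29, 21, 27]
  30 vs smaller child 6 at index 1, swap → [6, 30, 11, 16, 14, 12, 15, 29, 21, 27]
  30 vs smaller child 14 at index 4, swap → [6, 14, 11, 16, 30, 12, 15, 29, 21, 27]
  30 vs only child 27 at index 9, swap → [6, 14, 11, 16, 27, 12, 15, 29, 21, 30]
extract-min #3 returns 6:
  remove root 6; move last element 30 to root → [30, 14, 11, 16, 27, 12, 15, 29, 21]
  30 vs smaller child 11 at index 2, swap → [11, 14, 30, 16, 27, 12, 15, 29, 21]
  30 vs smaller child 12 at index 5, swap → [11, 14, 12, 16, 27, 30, 15, 29, 21]
extract-min #4 returns 11:
  remove root 11; move last element 21 to root → [21, 14, 12, 16, 27, 30, 15, 29]
  21 vs smaller child 12 at index 2, swap → [12, 14, 21, 16, 27, 30, 15, 29]
  21 vs smaller child 15 at index 6, swap → [12, 14, 15, 16, 27, 30, 21, 29]
extract-min #5 returns 12:
  remove root 12; move last element 29 to root → [29, 14, 15, 16, 27, 30, 21]
  29 vs smaller child 14 at index 1, swap → [14, 29, 15, 16, 27, 30, 21]
  29 vs smaller child 16 at index 3, swap → [14, 16, 15, 29, 27, 30, 21]
extract-min #6 returns 14:
  remove root 14; move last element 21 to root → [21, 16, 15, 29, 27, 30]
  21 vs smaller child 15 at index 2, swap → [15, 16, 21, 29, 27, 30]

[15, 16, 21, 29, 27, 30]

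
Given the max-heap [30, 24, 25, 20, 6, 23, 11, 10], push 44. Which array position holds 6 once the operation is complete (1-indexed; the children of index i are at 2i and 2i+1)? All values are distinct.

5

append 44 at index 9 → [30, 24, 25, 20, 6, 23, 11, 10, 44]
44 > parent 20 at index 4, swap → [30, 24, 25, 44, 6, 23, 11, 10, 20]
44 > parent 24 at index 2, swap → [30, 44, 25, 24, 6, 23, 11, 10, 20]
44 > parent 30 at index 1, swap → [44, 30, 25, 24, 6, 23, 11, 10, 20]
resulting array: [44, 30, 25, 24, 6, 23, 11, 10, 20]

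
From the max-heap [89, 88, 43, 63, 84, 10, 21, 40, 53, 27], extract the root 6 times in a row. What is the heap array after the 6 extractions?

[40, 27, 10, 21]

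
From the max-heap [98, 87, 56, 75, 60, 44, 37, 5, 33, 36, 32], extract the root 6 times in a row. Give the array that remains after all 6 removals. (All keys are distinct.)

[37, 36, 5, 33, 32]

extract-max #1 returns 98:
  remove root 98; move last element 32 to root → [32, 87, 56, 75, 60, 44, 37, 5, 33, 36]
  32 vs larger child 87 at index 1, swap → [87, 32, 56, 75, 60, 44, 37, 5, 33, 36]
  32 vs larger child 75 at index 3, swap → [87, 75, 56, 32, 60, 44, 37, 5, 33, 36]
  32 vs larger child 33 at index 8, swap → [87, 75, 56, 33, 60, 44, 37, 5, 32, 36]
extract-max #2 returns 87:
  remove root 87; move last element 36 to root → [36, 75, 56, 33, 60, 44, 37, 5, 32]
  36 vs larger child 75 at index 1, swap → [75, 36, 56, 33, 60, 44, 37, 5, 32]
  36 vs larger child 60 at index 4, swap → [75, 60, 56, 33, 36, 44, 37, 5, 32]
extract-max #3 returns 75:
  remove root 75; move last element 32 to root → [32, 60, 56, 33, 36, 44, 37, 5]
  32 vs larger child 60 at index 1, swap → [60, 32, 56, 33, 36, 44, 37, 5]
  32 vs larger child 36 at index 4, swap → [60, 36, 56, 33, 32, 44, 37, 5]
extract-max #4 returns 60:
  remove root 60; move last element 5 to root → [5, 36, 56, 33, 32, 44, 37]
  5 vs larger child 56 at index 2, swap → [56, 36, 5, 33, 32, 44, 37]
  5 vs larger child 44 at index 5, swap → [56, 36, 44, 33, 32, 5, 37]
extract-max #5 returns 56:
  remove root 56; move last element 37 to root → [37, 36, 44, 33, 32, 5]
  37 vs larger child 44 at index 2, swap → [44, 36, 37, 33, 32, 5]
extract-max #6 returns 44:
  remove root 44; move last element 5 to root → [5, 36, 37, 33, 32]
  5 vs larger child 37 at index 2, swap → [37, 36, 5, 33, 32]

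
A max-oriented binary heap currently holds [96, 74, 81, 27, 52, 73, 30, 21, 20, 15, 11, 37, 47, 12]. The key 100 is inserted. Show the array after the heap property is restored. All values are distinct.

[100, 74, 96, 27, 52, 73, 81, 21, 20, 15, 11, 37, 47, 12, 30]

append 100 at index 14 → [96, 74, 81, 27, 52, 73, 30, 21, 20, 15, 11, 37, 47, 12, 100]
100 > parent 30 at index 6, swap → [96, 74, 81, 27, 52, 73, 100, 21, 20, 15, 11, 37, 47, 12, 30]
100 > parent 81 at index 2, swap → [96, 74, 100, 27, 52, 73, 81, 21, 20, 15, 11, 37, 47, 12, 30]
100 > parent 96 at index 0, swap → [100, 74, 96, 27, 52, 73, 81, 21, 20, 15, 11, 37, 47, 12, 30]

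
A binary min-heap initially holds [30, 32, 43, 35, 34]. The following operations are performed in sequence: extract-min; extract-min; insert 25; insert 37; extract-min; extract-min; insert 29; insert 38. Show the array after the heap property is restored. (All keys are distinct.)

extract-min → returns 30:
  remove root 30; move last element 34 to root → [34, 32, 43, 35]
  34 vs smaller child 32 at index 1, swap → [32, 34, 43, 35]
extract-min → returns 32:
  remove root 32; move last element 35 to root → [35, 34, 43]
  35 vs smaller child 34 at index 1, swap → [34, 35, 43]
insert 25:
  append 25 at index 3 → [34, 35, 43, 25]
  25 < parent 35 at index 1, swap → [34, 25, 43, 35]
  25 < parent 34 at index 0, swap → [25, 34, 43, 35]
insert 37:
  append 37 at index 4 → [25, 34, 43, 35, 37] (no swap needed)
extract-min → returns 25:
  remove root 25; move last element 37 to root → [37, 34, 43, 35]
  37 vs smaller child 34 at index 1, swap → [34, 37, 43, 35]
  37 vs only child 35 at index 3, swap → [34, 35, 43, 37]
extract-min → returns 34:
  remove root 34; move last element 37 to root → [37, 35, 43]
  37 vs smaller child 35 at index 1, swap → [35, 37, 43]
insert 29:
  append 29 at index 3 → [35, 37, 43, 29]
  29 < parent 37 at index 1, swap → [35, 29, 43, 37]
  29 < parent 35 at index 0, swap → [29, 35, 43, 37]
insert 38:
  append 38 at index 4 → [29, 35, 43, 37, 38] (no swap needed)

[29, 35, 43, 37, 38]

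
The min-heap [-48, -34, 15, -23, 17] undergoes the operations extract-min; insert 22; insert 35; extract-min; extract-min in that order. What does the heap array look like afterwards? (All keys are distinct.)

extract-min → returns -48:
  remove root -48; move last element 17 to root → [17, -34, 15, -23]
  17 vs smaller child -34 at index 1, swap → [-34, 17, 15, -23]
  17 vs only child -23 at index 3, swap → [-34, -23, 15, 17]
insert 22:
  append 22 at index 4 → [-34, -23, 15, 17, 22] (no swap needed)
insert 35:
  append 35 at index 5 → [-34, -23, 15, 17, 22, 35] (no swap needed)
extract-min → returns -34:
  remove root -34; move last element 35 to root → [35, -23, 15, 17, 22]
  35 vs smaller child -23 at index 1, swap → [-23, 35, 15, 17, 22]
  35 vs smaller child 17 at index 3, swap → [-23, 17, 15, 35, 22]
extract-min → returns -23:
  remove root -23; move last element 22 to root → [22, 17, 15, 35]
  22 vs smaller child 15 at index 2, swap → [15, 17, 22, 35]

[15, 17, 22, 35]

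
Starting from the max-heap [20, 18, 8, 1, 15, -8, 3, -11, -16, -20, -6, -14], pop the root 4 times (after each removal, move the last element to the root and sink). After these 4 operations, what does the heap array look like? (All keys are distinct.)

[3, 1, -8, -11, -6, -16, -20, -14]

extract-max #1 returns 20:
  remove root 20; move last element -14 to root → [-14, 18, 8, 1, 15, -8, 3, -11, -16, -20, -6]
  -14 vs larger child 18 at index 1, swap → [18, -14, 8, 1, 15, -8, 3, -11, -16, -20, -6]
  -14 vs larger child 15 at index 4, swap → [18, 15, 8, 1, -14, -8, 3, -11, -16, -20, -6]
  -14 vs larger child -6 at index 10, swap → [18, 15, 8, 1, -6, -8, 3, -11, -16, -20, -14]
extract-max #2 returns 18:
  remove root 18; move last element -14 to root → [-14, 15, 8, 1, -6, -8, 3, -11, -16, -20]
  -14 vs larger child 15 at index 1, swap → [15, -14, 8, 1, -6, -8, 3, -11, -16, -20]
  -14 vs larger child 1 at index 3, swap → [15, 1, 8, -14, -6, -8, 3, -11, -16, -20]
  -14 vs larger child -11 at index 7, swap → [15, 1, 8, -11, -6, -8, 3, -14, -16, -20]
extract-max #3 returns 15:
  remove root 15; move last element -20 to root → [-20, 1, 8, -11, -6, -8, 3, -14, -16]
  -20 vs larger child 8 at index 2, swap → [8, 1, -20, -11, -6, -8, 3, -14, -16]
  -20 vs larger child 3 at index 6, swap → [8, 1, 3, -11, -6, -8, -20, -14, -16]
extract-max #4 returns 8:
  remove root 8; move last element -16 to root → [-16, 1, 3, -11, -6, -8, -20, -14]
  -16 vs larger child 3 at index 2, swap → [3, 1, -16, -11, -6, -8, -20, -14]
  -16 vs larger child -8 at index 5, swap → [3, 1, -8, -11, -6, -16, -20, -14]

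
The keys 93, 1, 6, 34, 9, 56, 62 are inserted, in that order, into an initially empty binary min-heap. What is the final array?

Insert 93:
  append 93 at index 0 → [93] (no swap needed)
Insert 1:
  append 1 at index 1 → [93, 1]
  1 < parent 93 at index 0, swap → [1, 93]
Insert 6:
  append 6 at index 2 → [1, 93, 6] (no swap needed)
Insert 34:
  append 34 at index 3 → [1, 93, 6, 34]
  34 < parent 93 at index 1, swap → [1, 34, 6, 93]
Insert 9:
  append 9 at index 4 → [1, 34, 6, 93, 9]
  9 < parent 34 at index 1, swap → [1, 9, 6, 93, 34]
Insert 56:
  append 56 at index 5 → [1, 9, 6, 93, 34, 56] (no swap needed)
Insert 62:
  append 62 at index 6 → [1, 9, 6, 93, 34, 56, 62] (no swap needed)

[1, 9, 6, 93, 34, 56, 62]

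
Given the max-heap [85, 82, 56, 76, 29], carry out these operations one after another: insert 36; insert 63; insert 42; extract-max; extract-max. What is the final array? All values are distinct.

[76, 56, 63, 42, 29, 36]

insert 36:
  append 36 at index 5 → [85, 82, 56, 76, 29, 36] (no swap needed)
insert 63:
  append 63 at index 6 → [85, 82, 56, 76, 29, 36, 63]
  63 > parent 56 at index 2, swap → [85, 82, 63, 76, 29, 36, 56]
insert 42:
  append 42 at index 7 → [85, 82, 63, 76, 29, 36, 56, 42] (no swap needed)
extract-max → returns 85:
  remove root 85; move last element 42 to root → [42, 82, 63, 76, 29, 36, 56]
  42 vs larger child 82 at index 1, swap → [82, 42, 63, 76, 29, 36, 56]
  42 vs larger child 76 at index 3, swap → [82, 76, 63, 42, 29, 36, 56]
extract-max → returns 82:
  remove root 82; move last element 56 to root → [56, 76, 63, 42, 29, 36]
  56 vs larger child 76 at index 1, swap → [76, 56, 63, 42, 29, 36]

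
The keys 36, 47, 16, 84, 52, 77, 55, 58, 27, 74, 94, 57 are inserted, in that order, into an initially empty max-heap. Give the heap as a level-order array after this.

[94, 84, 77, 52, 74, 57, 55, 36, 27, 47, 58, 16]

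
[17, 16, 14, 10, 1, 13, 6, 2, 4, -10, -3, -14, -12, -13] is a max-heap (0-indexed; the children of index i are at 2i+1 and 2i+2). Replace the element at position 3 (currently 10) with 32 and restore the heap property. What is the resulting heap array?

set index 3 from 10 to 32 → [17, 16, 14, 32, 1, 13, 6, 2, 4, -10, -3, -14, -12, -13]
32 > parent 16 at index 1, swap → [17, 32, 14, 16, 1, 13, 6, 2, 4, -10, -3, -14, -12, -13]
32 > parent 17 at index 0, swap → [32, 17, 14, 16, 1, 13, 6, 2, 4, -10, -3, -14, -12, -13]

[32, 17, 14, 16, 1, 13, 6, 2, 4, -10, -3, -14, -12, -13]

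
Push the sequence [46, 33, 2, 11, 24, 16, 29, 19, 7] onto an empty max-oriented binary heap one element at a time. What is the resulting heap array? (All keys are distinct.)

[46, 33, 29, 19, 24, 2, 16, 11, 7]

Insert 46:
  append 46 at index 0 → [46] (no swap needed)
Insert 33:
  append 33 at index 1 → [46, 33] (no swap needed)
Insert 2:
  append 2 at index 2 → [46, 33, 2] (no swap needed)
Insert 11:
  append 11 at index 3 → [46, 33, 2, 11] (no swap needed)
Insert 24:
  append 24 at index 4 → [46, 33, 2, 11, 24] (no swap needed)
Insert 16:
  append 16 at index 5 → [46, 33, 2, 11, 24, 16]
  16 > parent 2 at index 2, swap → [46, 33, 16, 11, 24, 2]
Insert 29:
  append 29 at index 6 → [46, 33, 16, 11, 24, 2, 29]
  29 > parent 16 at index 2, swap → [46, 33, 29, 11, 24, 2, 16]
Insert 19:
  append 19 at index 7 → [46, 33, 29, 11, 24, 2, 16, 19]
  19 > parent 11 at index 3, swap → [46, 33, 29, 19, 24, 2, 16, 11]
Insert 7:
  append 7 at index 8 → [46, 33, 29, 19, 24, 2, 16, 11, 7] (no swap needed)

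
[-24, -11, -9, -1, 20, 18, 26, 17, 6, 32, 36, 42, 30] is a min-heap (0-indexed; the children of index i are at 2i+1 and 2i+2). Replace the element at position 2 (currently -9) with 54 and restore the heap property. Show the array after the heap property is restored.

[-24, -11, 18, -1, 20, 30, 26, 17, 6, 32, 36, 42, 54]

set index 2 from -9 to 54 → [-24, -11, 54, -1, 20, 18, 26, 17, 6, 32, 36, 42, 30]
54 vs smaller child 18 at index 5, swap → [-24, -11, 18, -1, 20, 54, 26, 17, 6, 32, 36, 42, 30]
54 vs smaller child 30 at index 12, swap → [-24, -11, 18, -1, 20, 30, 26, 17, 6, 32, 36, 42, 54]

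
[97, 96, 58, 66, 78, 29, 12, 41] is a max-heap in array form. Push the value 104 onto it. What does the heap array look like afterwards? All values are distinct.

[104, 97, 58, 96, 78, 29, 12, 41, 66]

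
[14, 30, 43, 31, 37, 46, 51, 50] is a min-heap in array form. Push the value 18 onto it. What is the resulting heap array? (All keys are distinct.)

[14, 18, 43, 30, 37, 46, 51, 50, 31]

append 18 at index 8 → [14, 30, 43, 31, 37, 46, 51, 50, 18]
18 < parent 31 at index 3, swap → [14, 30, 43, 18, 37, 46, 51, 50, 31]
18 < parent 30 at index 1, swap → [14, 18, 43, 30, 37, 46, 51, 50, 31]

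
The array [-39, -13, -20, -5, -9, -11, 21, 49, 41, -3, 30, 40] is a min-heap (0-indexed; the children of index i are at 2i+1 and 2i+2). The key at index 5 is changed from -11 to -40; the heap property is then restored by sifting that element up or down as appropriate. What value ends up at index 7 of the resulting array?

49

set index 5 from -11 to -40 → [-39, -13, -20, -5, -9, -40, 21, 49, 41, -3, 30, 40]
-40 < parent -20 at index 2, swap → [-39, -13, -40, -5, -9, -20, 21, 49, 41, -3, 30, 40]
-40 < parent -39 at index 0, swap → [-40, -13, -39, -5, -9, -20, 21, 49, 41, -3, 30, 40]
resulting array: [-40, -13, -39, -5, -9, -20, 21, 49, 41, -3, 30, 40]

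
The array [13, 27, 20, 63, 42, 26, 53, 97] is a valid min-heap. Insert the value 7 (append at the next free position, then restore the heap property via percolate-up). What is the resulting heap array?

[7, 13, 20, 27, 42, 26, 53, 97, 63]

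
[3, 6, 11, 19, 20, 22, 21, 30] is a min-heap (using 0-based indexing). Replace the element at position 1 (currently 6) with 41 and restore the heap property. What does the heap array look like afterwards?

[3, 19, 11, 30, 20, 22, 21, 41]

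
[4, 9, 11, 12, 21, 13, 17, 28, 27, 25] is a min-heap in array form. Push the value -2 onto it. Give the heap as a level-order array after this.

append -2 at index 10 → [4, 9, 11, 12, 21, 13, 17, 28, 27, 25, -2]
-2 < parent 21 at index 4, swap → [4, 9, 11, 12, -2, 13, 17, 28, 27, 25, 21]
-2 < parent 9 at index 1, swap → [4, -2, 11, 12, 9, 13, 17, 28, 27, 25, 21]
-2 < parent 4 at index 0, swap → [-2, 4, 11, 12, 9, 13, 17, 28, 27, 25, 21]

[-2, 4, 11, 12, 9, 13, 17, 28, 27, 25, 21]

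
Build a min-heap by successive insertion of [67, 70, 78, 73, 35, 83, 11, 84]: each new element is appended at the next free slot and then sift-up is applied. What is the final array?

Insert 67:
  append 67 at index 0 → [67] (no swap needed)
Insert 70:
  append 70 at index 1 → [67, 70] (no swap needed)
Insert 78:
  append 78 at index 2 → [67, 70, 78] (no swap needed)
Insert 73:
  append 73 at index 3 → [67, 70, 78, 73] (no swap needed)
Insert 35:
  append 35 at index 4 → [67, 70, 78, 73, 35]
  35 < parent 70 at index 1, swap → [67, 35, 78, 73, 70]
  35 < parent 67 at index 0, swap → [35, 67, 78, 73, 70]
Insert 83:
  append 83 at index 5 → [35, 67, 78, 73, 70, 83] (no swap needed)
Insert 11:
  append 11 at index 6 → [35, 67, 78, 73, 70, 83, 11]
  11 < parent 78 at index 2, swap → [35, 67, 11, 73, 70, 83, 78]
  11 < parent 35 at index 0, swap → [11, 67, 35, 73, 70, 83, 78]
Insert 84:
  append 84 at index 7 → [11, 67, 35, 73, 70, 83, 78, 84] (no swap needed)

[11, 67, 35, 73, 70, 83, 78, 84]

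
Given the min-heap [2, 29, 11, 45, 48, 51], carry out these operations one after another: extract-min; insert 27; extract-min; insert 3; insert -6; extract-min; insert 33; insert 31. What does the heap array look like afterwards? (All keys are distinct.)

extract-min → returns 2:
  remove root 2; move last element 51 to root → [51, 29, 11, 45, 48]
  51 vs smaller child 11 at index 2, swap → [11, 29, 51, 45, 48]
insert 27:
  append 27 at index 5 → [11, 29, 51, 45, 48, 27]
  27 < parent 51 at index 2, swap → [11, 29, 27, 45, 48, 51]
extract-min → returns 11:
  remove root 11; move last element 51 to root → [51, 29, 27, 45, 48]
  51 vs smaller child 27 at index 2, swap → [27, 29, 51, 45, 48]
insert 3:
  append 3 at index 5 → [27, 29, 51, 45, 48, 3]
  3 < parent 51 at index 2, swap → [27, 29, 3, 45, 48, 51]
  3 < parent 27 at index 0, swap → [3, 29, 27, 45, 48, 51]
insert -6:
  append -6 at index 6 → [3, 29, 27, 45, 48, 51, -6]
  -6 < parent 27 at index 2, swap → [3, 29, -6, 45, 48, 51, 27]
  -6 < parent 3 at index 0, swap → [-6, 29, 3, 45, 48, 51, 27]
extract-min → returns -6:
  remove root -6; move last element 27 to root → [27, 29, 3, 45, 48, 51]
  27 vs smaller child 3 at index 2, swap → [3, 29, 27, 45, 48, 51]
insert 33:
  append 33 at index 6 → [3, 29, 27, 45, 48, 51, 33] (no swap needed)
insert 31:
  append 31 at index 7 → [3, 29, 27, 45, 48, 51, 33, 31]
  31 < parent 45 at index 3, swap → [3, 29, 27, 31, 48, 51, 33, 45]

[3, 29, 27, 31, 48, 51, 33, 45]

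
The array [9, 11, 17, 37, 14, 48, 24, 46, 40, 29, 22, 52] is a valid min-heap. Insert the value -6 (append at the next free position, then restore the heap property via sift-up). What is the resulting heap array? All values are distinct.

[-6, 11, 9, 37, 14, 17, 24, 46, 40, 29, 22, 52, 48]

append -6 at index 12 → [9, 11, 17, 37, 14, 48, 24, 46, 40, 29, 22, 52, -6]
-6 < parent 48 at index 5, swap → [9, 11, 17, 37, 14, -6, 24, 46, 40, 29, 22, 52, 48]
-6 < parent 17 at index 2, swap → [9, 11, -6, 37, 14, 17, 24, 46, 40, 29, 22, 52, 48]
-6 < parent 9 at index 0, swap → [-6, 11, 9, 37, 14, 17, 24, 46, 40, 29, 22, 52, 48]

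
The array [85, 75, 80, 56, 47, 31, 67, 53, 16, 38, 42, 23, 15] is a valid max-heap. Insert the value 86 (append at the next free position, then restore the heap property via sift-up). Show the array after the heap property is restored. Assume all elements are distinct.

append 86 at index 13 → [85, 75, 80, 56, 47, 31, 67, 53, 16, 38, 42, 23, 15, 86]
86 > parent 67 at index 6, swap → [85, 75, 80, 56, 47, 31, 86, 53, 16, 38, 42, 23, 15, 67]
86 > parent 80 at index 2, swap → [85, 75, 86, 56, 47, 31, 80, 53, 16, 38, 42, 23, 15, 67]
86 > parent 85 at index 0, swap → [86, 75, 85, 56, 47, 31, 80, 53, 16, 38, 42, 23, 15, 67]

[86, 75, 85, 56, 47, 31, 80, 53, 16, 38, 42, 23, 15, 67]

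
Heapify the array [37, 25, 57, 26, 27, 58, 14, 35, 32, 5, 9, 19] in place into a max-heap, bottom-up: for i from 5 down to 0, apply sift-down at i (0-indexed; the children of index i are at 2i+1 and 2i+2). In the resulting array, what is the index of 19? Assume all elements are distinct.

11

sift down from index 5: already satisfies heap property
sift down from index 4: already satisfies heap property
sift down from index 3:
  26 vs larger child 35 at index 7, swap → [37, 25, 57, 35, 27, 58, 14, 26, 32, 5, 9, 19]
sift down from index 2:
  57 vs larger child 58 at index 5, swap → [37, 25, 58, 35, 27, 57, 14, 26, 32, 5, 9, 19]
sift down from index 1:
  25 vs larger child 35 at index 3, swap → [37, 35, 58, 25, 27, 57, 14, 26, 32, 5, 9, 19]
  25 vs larger child 32 at index 8, swap → [37, 35, 58, 32, 27, 57, 14, 26, 25, 5, 9, 19]
sift down from index 0:
  37 vs larger child 58 at index 2, swap → [58, 35, 37, 32, 27, 57, 14, 26, 25, 5, 9, 19]
  37 vs larger child 57 at index 5, swap → [58, 35, 57, 32, 27, 37, 14, 26, 25, 5, 9, 19]
resulting array: [58, 35, 57, 32, 27, 37, 14, 26, 25, 5, 9, 19]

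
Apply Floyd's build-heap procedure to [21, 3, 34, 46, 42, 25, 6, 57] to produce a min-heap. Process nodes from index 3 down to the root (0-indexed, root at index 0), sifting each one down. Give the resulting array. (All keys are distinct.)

sift down from index 3: already satisfies heap property
sift down from index 2:
  34 vs smaller child 6 at index 6, swap → [21, 3, 6, 46, 42, 25, 34, 57]
sift down from index 1: already satisfies heap property
sift down from index 0:
  21 vs smaller child 3 at index 1, swap → [3, 21, 6, 46, 42, 25, 34, 57]

[3, 21, 6, 46, 42, 25, 34, 57]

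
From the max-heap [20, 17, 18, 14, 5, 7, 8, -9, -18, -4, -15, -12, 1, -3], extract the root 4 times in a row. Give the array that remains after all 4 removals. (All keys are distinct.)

extract-max #1 returns 20:
  remove root 20; move last element -3 to root → [-3, 17, 18, 14, 5, 7, 8, -9, -18, -4, -15, -12, 1]
  -3 vs larger child 18 at index 2, swap → [18, 17, -3, 14, 5, 7, 8, -9, -18, -4, -15, -12, 1]
  -3 vs larger child 8 at index 6, swap → [18, 17, 8, 14, 5, 7, -3, -9, -18, -4, -15, -12, 1]
extract-max #2 returns 18:
  remove root 18; move last element 1 to root → [1, 17, 8, 14, 5, 7, -3, -9, -18, -4, -15, -12]
  1 vs larger child 17 at index 1, swap → [17, 1, 8, 14, 5, 7, -3, -9, -18, -4, -15, -12]
  1 vs larger child 14 at index 3, swap → [17, 14, 8, 1, 5, 7, -3, -9, -18, -4, -15, -12]
extract-max #3 returns 17:
  remove root 17; move last element -12 to root → [-12, 14, 8, 1, 5, 7, -3, -9, -18, -4, -15]
  -12 vs larger child 14 at index 1, swap → [14, -12, 8, 1, 5, 7, -3, -9, -18, -4, -15]
  -12 vs larger child 5 at index 4, swap → [14, 5, 8, 1, -12, 7, -3, -9, -18, -4, -15]
  -12 vs larger child -4 at index 9, swap → [14, 5, 8, 1, -4, 7, -3, -9, -18, -12, -15]
extract-max #4 returns 14:
  remove root 14; move last element -15 to root → [-15, 5, 8, 1, -4, 7, -3, -9, -18, -12]
  -15 vs larger child 8 at index 2, swap → [8, 5, -15, 1, -4, 7, -3, -9, -18, -12]
  -15 vs larger child 7 at index 5, swap → [8, 5, 7, 1, -4, -15, -3, -9, -18, -12]

[8, 5, 7, 1, -4, -15, -3, -9, -18, -12]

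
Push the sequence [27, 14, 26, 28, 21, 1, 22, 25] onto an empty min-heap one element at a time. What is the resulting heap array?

Insert 27:
  append 27 at index 0 → [27] (no swap needed)
Insert 14:
  append 14 at index 1 → [27, 14]
  14 < parent 27 at index 0, swap → [14, 27]
Insert 26:
  append 26 at index 2 → [14, 27, 26] (no swap needed)
Insert 28:
  append 28 at index 3 → [14, 27, 26, 28] (no swap needed)
Insert 21:
  append 21 at index 4 → [14, 27, 26, 28, 21]
  21 < parent 27 at index 1, swap → [14, 21, 26, 28, 27]
Insert 1:
  append 1 at index 5 → [14, 21, 26, 28, 27, 1]
  1 < parent 26 at index 2, swap → [14, 21, 1, 28, 27, 26]
  1 < parent 14 at index 0, swap → [1, 21, 14, 28, 27, 26]
Insert 22:
  append 22 at index 6 → [1, 21, 14, 28, 27, 26, 22] (no swap needed)
Insert 25:
  append 25 at index 7 → [1, 21, 14, 28, 27, 26, 22, 25]
  25 < parent 28 at index 3, swap → [1, 21, 14, 25, 27, 26, 22, 28]

[1, 21, 14, 25, 27, 26, 22, 28]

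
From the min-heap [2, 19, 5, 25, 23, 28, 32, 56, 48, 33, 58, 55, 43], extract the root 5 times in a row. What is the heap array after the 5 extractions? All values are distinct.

extract-min #1 returns 2:
  remove root 2; move last element 43 to root → [43, 19, 5, 25, 23, 28, 32, 56, 48, 33, 58, 55]
  43 vs smaller child 5 at index 2, swap → [5, 19, 43, 25, 23, 28, 32, 56, 48, 33, 58, 55]
  43 vs smaller child 28 at index 5, swap → [5, 19, 28, 25, 23, 43, 32, 56, 48, 33, 58, 55]
extract-min #2 returns 5:
  remove root 5; move last element 55 to root → [55, 19, 28, 25, 23, 43, 32, 56, 48, 33, 58]
  55 vs smaller child 19 at index 1, swap → [19, 55, 28, 25, 23, 43, 32, 56, 48, 33, 58]
  55 vs smaller child 23 at index 4, swap → [19, 23, 28, 25, 55, 43, 32, 56, 48, 33, 58]
  55 vs smaller child 33 at index 9, swap → [19, 23, 28, 25, 33, 43, 32, 56, 48, 55, 58]
extract-min #3 returns 19:
  remove root 19; move last element 58 to root → [58, 23, 28, 25, 33, 43, 32, 56, 48, 55]
  58 vs smaller child 23 at index 1, swap → [23, 58, 28, 25, 33, 43, 32, 56, 48, 55]
  58 vs smaller child 25 at index 3, swap → [23, 25, 28, 58, 33, 43, 32, 56, 48, 55]
  58 vs smaller child 48 at index 8, swap → [23, 25, 28, 48, 33, 43, 32, 56, 58, 55]
extract-min #4 returns 23:
  remove root 23; move last element 55 to root → [55, 25, 28, 48, 33, 43, 32, 56, 58]
  55 vs smaller child 25 at index 1, swap → [25, 55, 28, 48, 33, 43, 32, 56, 58]
  55 vs smaller child 33 at index 4, swap → [25, 33, 28, 48, 55, 43, 32, 56, 58]
extract-min #5 returns 25:
  remove root 25; move last element 58 to root → [58, 33, 28, 48, 55, 43, 32, 56]
  58 vs smaller child 28 at index 2, swap → [28, 33, 58, 48, 55, 43, 32, 56]
  58 vs smaller child 32 at index 6, swap → [28, 33, 32, 48, 55, 43, 58, 56]

[28, 33, 32, 48, 55, 43, 58, 56]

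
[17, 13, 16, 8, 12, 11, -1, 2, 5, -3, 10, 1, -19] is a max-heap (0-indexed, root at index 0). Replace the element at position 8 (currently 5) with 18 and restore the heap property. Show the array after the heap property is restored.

set index 8 from 5 to 18 → [17, 13, 16, 8, 12, 11, -1, 2, 18, -3, 10, 1, -19]
18 > parent 8 at index 3, swap → [17, 13, 16, 18, 12, 11, -1, 2, 8, -3, 10, 1, -19]
18 > parent 13 at index 1, swap → [17, 18, 16, 13, 12, 11, -1, 2, 8, -3, 10, 1, -19]
18 > parent 17 at index 0, swap → [18, 17, 16, 13, 12, 11, -1, 2, 8, -3, 10, 1, -19]

[18, 17, 16, 13, 12, 11, -1, 2, 8, -3, 10, 1, -19]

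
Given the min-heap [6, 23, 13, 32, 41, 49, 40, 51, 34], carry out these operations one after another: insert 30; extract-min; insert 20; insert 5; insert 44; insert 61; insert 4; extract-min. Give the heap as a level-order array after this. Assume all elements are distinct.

[5, 13, 40, 32, 20, 44, 41, 51, 34, 30, 23, 49, 61]

insert 30:
  append 30 at index 9 → [6, 23, 13, 32, 41, 49, 40, 51, 34, 30]
  30 < parent 41 at index 4, swap → [6, 23, 13, 32, 30, 49, 40, 51, 34, 41]
extract-min → returns 6:
  remove root 6; move last element 41 to root → [41, 23, 13, 32, 30, 49, 40, 51, 34]
  41 vs smaller child 13 at index 2, swap → [13, 23, 41, 32, 30, 49, 40, 51, 34]
  41 vs smaller child 40 at index 6, swap → [13, 23, 40, 32, 30, 49, 41, 51, 34]
insert 20:
  append 20 at index 9 → [13, 23, 40, 32, 30, 49, 41, 51, 34, 20]
  20 < parent 30 at index 4, swap → [13, 23, 40, 32, 20, 49, 41, 51, 34, 30]
  20 < parent 23 at index 1, swap → [13, 20, 40, 32, 23, 49, 41, 51, 34, 30]
insert 5:
  append 5 at index 10 → [13, 20, 40, 32, 23, 49, 41, 51, 34, 30, 5]
  5 < parent 23 at index 4, swap → [13, 20, 40, 32, 5, 49, 41, 51, 34, 30, 23]
  5 < parent 20 at index 1, swap → [13, 5, 40, 32, 20, 49, 41, 51, 34, 30, 23]
  5 < parent 13 at index 0, swap → [5, 13, 40, 32, 20, 49, 41, 51, 34, 30, 23]
insert 44:
  append 44 at index 11 → [5, 13, 40, 32, 20, 49, 41, 51, 34, 30, 23, 44]
  44 < parent 49 at index 5, swap → [5, 13, 40, 32, 20, 44, 41, 51, 34, 30, 23, 49]
insert 61:
  append 61 at index 12 → [5, 13, 40, 32, 20, 44, 41, 51, 34, 30, 23, 49, 61] (no swap needed)
insert 4:
  append 4 at index 13 → [5, 13, 40, 32, 20, 44, 41, 51, 34, 30, 23, 49, 61, 4]
  4 < parent 41 at index 6, swap → [5, 13, 40, 32, 20, 44, 4, 51, 34, 30, 23, 49, 61, 41]
  4 < parent 40 at index 2, swap → [5, 13, 4, 32, 20, 44, 40, 51, 34, 30, 23, 49, 61, 41]
  4 < parent 5 at index 0, swap → [4, 13, 5, 32, 20, 44, 40, 51, 34, 30, 23, 49, 61, 41]
extract-min → returns 4:
  remove root 4; move last element 41 to root → [41, 13, 5, 32, 20, 44, 40, 51, 34, 30, 23, 49, 61]
  41 vs smaller child 5 at index 2, swap → [5, 13, 41, 32, 20, 44, 40, 51, 34, 30, 23, 49, 61]
  41 vs smaller child 40 at index 6, swap → [5, 13, 40, 32, 20, 44, 41, 51, 34, 30, 23, 49, 61]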